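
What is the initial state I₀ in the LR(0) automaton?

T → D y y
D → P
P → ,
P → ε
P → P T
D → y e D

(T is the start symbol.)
First, augment the grammar with T' → T
I₀ = CLOSURE({ [T' → . T] }):
  [T' → . T] has the dot before T: add [T → . D y y]
  [T → . D y y] has the dot before D: add [D → . P], [D → . y e D]
  [D → . P] has the dot before P: add [P → . ,], [P → .], [P → . P T]
No further items can be added.

I₀ = { [D → . P], [D → . y e D], [P → . ,], [P → . P T], [P → .], [T → . D y y], [T' → . T] }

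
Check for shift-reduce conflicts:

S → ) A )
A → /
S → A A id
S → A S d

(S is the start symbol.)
No shift-reduce conflicts

A shift-reduce conflict occurs when an LR(0) state has both:
  - a complete (reduce) item [A → α .] (dot at the end), and
  - a shift item [B → β . c γ] (dot before a terminal).

Augment with S' → S and build the canonical LR(0) collection (I0 = CLOSURE({[S' → . S]}), then GOTO on every symbol after a dot until no new states appear). It has 11 states:
  I0: { [A → . /], [S → . ) A )], [S → . A A id], [S → . A S d], [S' → . S] }  — shift
  I1: { [A → . /], [S → ) . A )] }  — shift
  I2: { [A → / .] }  — reduce
  I3: { [A → . /], [S → . ) A )], [S → . A A id], [S → . A S d], [S → A . A id], [S → A . S d] }  — shift
  I4: { [S' → S .] }  — accept
  I5: { [A → . /], [S → . ) A )], [S → . A A id], [S → . A S d], [S → A . A id], [S → A . S d], [S → A A . id] }  — shift
  I6: { [S → A S . d] }  — shift
  I7: { [S → A S d .] }  — reduce
  I8: { [S → A A id .] }  — reduce
  I9: { [S → ) A . )] }  — shift
  I10: { [S → ) A ) .] }  — reduce

No state contains both a complete item and a shift item.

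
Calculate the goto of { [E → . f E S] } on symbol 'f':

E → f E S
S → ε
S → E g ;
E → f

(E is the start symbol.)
GOTO(I, 'f') = CLOSURE({ [A → αX.β] : [A → α.Xβ] ∈ I, X = 'f' })

Items with dot before 'f', with the dot advanced:
  [E → . f E S] → [E → f . E S]
Closure of the advanced items:
  [E → f . E S] has the dot before E: add [E → . f E S], [E → . f]

GOTO = { [E → . f E S], [E → . f], [E → f . E S] }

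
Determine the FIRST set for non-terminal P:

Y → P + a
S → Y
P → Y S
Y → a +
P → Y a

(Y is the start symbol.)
FIRST sets of the other non-terminals involved (by the same procedure, iterated to a fixed point):
  FIRST(Y) = { 'a' }

From P → Y S:
  - Y is a non-terminal: add FIRST(Y) \ {ε} = { 'a' }
    Y is not nullable, so stop
From P → Y a:
  - Y is a non-terminal: add FIRST(Y) \ {ε} = { 'a' }
    Y is not nullable, so stop

Collecting: FIRST(P) = { 'a' }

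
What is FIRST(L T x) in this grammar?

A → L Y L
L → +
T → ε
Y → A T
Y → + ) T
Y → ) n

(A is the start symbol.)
{ '+' }

FIRST sets of the non-terminals involved (from the grammar, by fixed-point iteration):
  FIRST(L) = { '+' }

To compute FIRST(L T x), process the symbols left to right:
Symbol L is a non-terminal. Add FIRST(L) \ {ε} = { '+' }
L is not nullable (ε ∉ FIRST(L)), so stop here.
FIRST(L T x) = { '+' }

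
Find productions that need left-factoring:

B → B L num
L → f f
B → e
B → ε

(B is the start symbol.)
Left-factoring is needed when two productions for the same non-terminal
share a common prefix on the right-hand side.

Productions for B:
  B → B L num
  B → e
  B → ε

No common prefixes found.

Answer: No, left-factoring is not needed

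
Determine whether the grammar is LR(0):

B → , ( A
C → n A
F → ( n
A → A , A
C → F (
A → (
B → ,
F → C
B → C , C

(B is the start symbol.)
No. Shift-reduce conflict between [B → , .] and [B → , . ( A]

A grammar is LR(0) if no state in the canonical LR(0) collection has:
  - both a shift item (dot before a terminal) and a complete item (shift-reduce conflict), or
  - two or more complete items (reduce-reduce conflict; the accept item [B' → B .] counts as a complete item here).

Augment with B' → B and build the canonical LR(0) collection (I0 = CLOSURE({[B' → . B]}), then GOTO on every symbol after a dot until no new states appear). It has 17 states:
  I0: { [B → . , ( A], [B → . ,], [B → . C , C], [B' → . B], [C → . F (], [C → . n A], [F → . ( n], [F → . C] }  — shift
  I1: { [F → ( . n] }  — shift
  I2: { [B → , . ( A], [B → , .] }  — shift, reduce
  I3: { [B' → B .] }  — accept
  I4: { [B → C . , C], [F → C .] }  — shift, reduce
  I5: { [C → F . (] }  — shift
  I6: { [A → . (], [A → . A , A], [C → n . A] }  — shift
  I7: { [A → ( .] }  — reduce
  I8: { [A → A . , A], [C → n A .] }  — shift, reduce
  I9: { [A → . (], [A → . A , A], [A → A , . A] }  — shift
  I10: { [A → A , A .], [A → A . , A] }  — shift, reduce
  I11: { [C → F ( .] }  — reduce
  I12: { [B → C , . C], [C → . F (], [C → . n A], [F → . ( n], [F → . C] }  — shift
  I13: { [B → C , C .], [F → C .] }  — 2 reduces
  I14: { [A → . (], [A → . A , A], [B → , ( . A] }  — shift
  I15: { [A → A . , A], [B → , ( A .] }  — shift, reduce
  I16: { [F → ( n .] }  — reduce

Conflict in state I2:
  Shift-reduce conflict between [B → , .] and [B → , . ( A]
So the grammar is NOT LR(0).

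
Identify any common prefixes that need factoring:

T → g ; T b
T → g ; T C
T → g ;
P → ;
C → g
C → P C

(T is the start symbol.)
Left-factoring is needed when two productions for the same non-terminal
share a common prefix on the right-hand side.

Productions for T:
  T → g ; T b
  T → g ; T C
  T → g ;
Productions for C:
  C → g
  C → P C

Found common prefix 'g ;' in productions for T

Answer: Yes, T has productions with common prefix 'g ;'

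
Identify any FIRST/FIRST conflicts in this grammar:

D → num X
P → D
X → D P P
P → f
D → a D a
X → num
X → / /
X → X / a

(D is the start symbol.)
A FIRST/FIRST conflict occurs when two productions N → α and N → β for the same non-terminal have FIRST(α) ∩ FIRST(β) ≠ ∅ (with ε ∈ FIRST of a nullable right-hand side, so two nullable alternatives also conflict).

FIRST sets of the non-terminals at (or reachable through a nullable prefix from) the front of some alternative:
  FIRST(D) = { 'a', 'num' }
  FIRST(X) = { '/', 'a', 'num' }

Productions for D:
  D → num X: FIRST = { 'num' }
  D → a D a: FIRST = { 'a' }
Productions for P:
  P → D: FIRST = { 'a', 'num' }
  P → f: FIRST = { 'f' }
Productions for X:
  X → D P P: FIRST = { 'a', 'num' }
  X → num: FIRST = { 'num' }
  X → / /: FIRST = { '/' }
  X → X / a: FIRST = { '/', 'a', 'num' }

Conflict for X: X → D P P and X → num
  Overlap: { 'num' }
Conflict for X: X → D P P and X → X / a
  Overlap: { 'a', 'num' }
Conflict for X: X → num and X → X / a
  Overlap: { 'num' }
Conflict for X: X → / / and X → X / a
  Overlap: { '/' }

Answer: Yes. X → D P P / X → num on { 'num' }; X → D P P / X → X '/' a on { 'a', 'num' }; X → num / X → X '/' a on { 'num' }; X → '/' '/' / X → X '/' a on { '/' }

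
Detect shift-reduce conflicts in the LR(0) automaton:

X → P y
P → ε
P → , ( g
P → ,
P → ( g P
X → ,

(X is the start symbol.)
Yes — I0: [P → .] vs [P → . ( g P]; I2: [P → , .] vs [P → , . ( g]; I8: [P → .] vs [P → . ( g P]; I9: [P → , .] vs [P → , . ( g]

A shift-reduce conflict occurs when an LR(0) state has both:
  - a complete (reduce) item [A → α .] (dot at the end), and
  - a shift item [B → β . c γ] (dot before a terminal).

Augment with X' → X and build the canonical LR(0) collection (I0 = CLOSURE({[X' → . X]}), then GOTO on every symbol after a dot until no new states appear). It has 11 states:
  I0: { [P → . ( g P], [P → . , ( g], [P → . ,], [P → .], [X → . ,], [X → . P y], [X' → . X] }  — shift, reduce
  I1: { [P → ( . g P] }  — shift
  I2: { [P → , . ( g], [P → , .], [X → , .] }  — shift, 2 reduces
  I3: { [X → P . y] }  — shift
  I4: { [X' → X .] }  — accept
  I5: { [X → P y .] }  — reduce
  I6: { [P → , ( . g] }  — shift
  I7: { [P → , ( g .] }  — reduce
  I8: { [P → ( g . P], [P → . ( g P], [P → . , ( g], [P → . ,], [P → .] }  — shift, reduce
  I9: { [P → , . ( g], [P → , .] }  — shift, reduce
  I10: { [P → ( g P .] }  — reduce

I0 contains reduce item [P → .] and shift items [P → . ( g P], [P → . ,], [P → . , ( g], [X → . ,] — shift-reduce conflict.
I2 contains reduce items [P → , .], [X → , .] and shift item [P → , . ( g] — shift-reduce conflict.
I8 contains reduce item [P → .] and shift items [P → . ( g P], [P → . ,], [P → . , ( g] — shift-reduce conflict.
I9 contains reduce item [P → , .] and shift item [P → , . ( g] — shift-reduce conflict.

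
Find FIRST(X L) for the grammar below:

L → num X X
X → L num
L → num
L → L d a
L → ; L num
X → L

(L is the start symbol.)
FIRST sets of the non-terminals involved (from the grammar, by fixed-point iteration):
  FIRST(X) = { ';', 'num' }

To compute FIRST(X L), process the symbols left to right:
Symbol X is a non-terminal. Add FIRST(X) \ {ε} = { ';', 'num' }
X is not nullable (ε ∉ FIRST(X)), so stop here.
FIRST(X L) = { ';', 'num' }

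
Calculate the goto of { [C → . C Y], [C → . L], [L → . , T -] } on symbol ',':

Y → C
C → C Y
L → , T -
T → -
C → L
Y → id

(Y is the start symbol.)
GOTO(I, ',') = CLOSURE({ [A → αX.β] : [A → α.Xβ] ∈ I, X = ',' })

Items with dot before ',', with the dot advanced:
  [L → . , T -] → [L → , . T -]
Closure of the advanced items:
  [L → , . T -] has the dot before T: add [T → . -]

GOTO = { [L → , . T -], [T → . -] }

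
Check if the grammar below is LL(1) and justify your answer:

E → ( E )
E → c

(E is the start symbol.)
Yes, the grammar is LL(1).

A grammar is LL(1) if for each non-terminal N with multiple productions, the predict sets of those productions are pairwise disjoint, where PREDICT(N → α) = (FIRST(α) \ {ε}) ∪ (FOLLOW(N) if α ⇒* ε).

For E:
  PREDICT(E → '(' E ')') = { '(' }
  PREDICT(E → c) = { 'c' }

All predict sets are disjoint. The grammar IS LL(1).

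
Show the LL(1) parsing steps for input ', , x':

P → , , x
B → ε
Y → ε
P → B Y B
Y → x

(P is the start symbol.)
Stack is shown with the top on the left.

Stack    Input    Action
------------------------
P $      , , x $  output P → , , x
, , x $  , , x $  match ','
, x $    , x $    match ','
x $      x $      match 'x'
$        $        accept

The string is accepted.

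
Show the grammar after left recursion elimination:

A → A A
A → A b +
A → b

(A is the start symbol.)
A is directly left-recursive. The standard transformation for
  A → A α₁ | ... | A α_m | β₁ | ... | β_n
is
  A  → β₁ A' | ... | β_n A'
  A' → α₁ A' | ... | α_m A' | ε

A → b becomes A → b A'
A → A A becomes A' → A A'
A → A b + becomes A' → b + A'
Add A' → ε

Resulting grammar:
A → b A'
A' → A A'
A' → b + A'
A' → ε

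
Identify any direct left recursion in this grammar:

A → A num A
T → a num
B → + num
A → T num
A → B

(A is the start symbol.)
Yes, A is left-recursive

Direct left recursion occurs when N → N α for some non-terminal N (the right-hand side begins with the left-hand side itself).

A → A num A: LEFT RECURSIVE (starts with A)
T → a num: starts with a
B → + num: starts with '+'
A → T num: starts with T
A → B: starts with B

The grammar has direct left recursion on: A.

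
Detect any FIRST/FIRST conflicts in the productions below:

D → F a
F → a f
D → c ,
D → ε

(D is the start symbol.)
No FIRST/FIRST conflicts.

FIRST sets of the non-terminals at (or reachable through a nullable prefix from) the front of some alternative:
  FIRST(F) = { 'a' }

Productions for D:
  D → F a: FIRST = { 'a' }
  D → c ,: FIRST = { 'c' }
  D → ε: FIRST = { ε }
F has only one production, so no FIRST/FIRST conflict is possible there.

All alternatives of each non-terminal have pairwise disjoint FIRST sets.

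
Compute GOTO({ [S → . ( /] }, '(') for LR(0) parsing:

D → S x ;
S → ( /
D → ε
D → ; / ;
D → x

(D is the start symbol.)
GOTO(I, '(') = CLOSURE({ [A → αX.β] : [A → α.Xβ] ∈ I, X = '(' })

Items with dot before '(', with the dot advanced:
  [S → . ( /] → [S → ( . /]
Closure adds nothing (no advanced item has the dot before a non-terminal).

GOTO = { [S → ( . /] }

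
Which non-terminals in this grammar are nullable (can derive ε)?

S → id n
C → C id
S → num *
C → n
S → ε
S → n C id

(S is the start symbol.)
{ 'S' }

ε-productions: S → ε
So S is immediately nullable.
No further non-terminal can be added: every production for the remaining non-terminals contains a terminal or a non-nullable non-terminal.
Nullable = { 'S' }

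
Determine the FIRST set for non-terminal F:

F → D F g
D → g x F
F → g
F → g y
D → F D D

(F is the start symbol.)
{ 'g' }

To compute FIRST(F), examine every production with F on the left-hand side, reading each right-hand side left to right until a non-nullable symbol is reached.

FIRST sets of the other non-terminals involved (by the same procedure, iterated to a fixed point):
  FIRST(D) = { 'g' }

From F → D F g:
  - D is a non-terminal: add FIRST(D) \ {ε} = { 'g' }
    D is not nullable, so stop
From F → g:
  - g is a terminal: add 'g' and stop
From F → g y:
  - g is a terminal: add 'g' and stop

Collecting: FIRST(F) = { 'g' }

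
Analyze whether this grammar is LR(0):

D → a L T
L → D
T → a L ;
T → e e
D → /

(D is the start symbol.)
A grammar is LR(0) if no state in the canonical LR(0) collection has:
  - both a shift item (dot before a terminal) and a complete item (shift-reduce conflict), or
  - two or more complete items (reduce-reduce conflict; the accept item [D' → D .] counts as a complete item here).

Augment with D' → D and build the canonical LR(0) collection (I0 = CLOSURE({[D' → . D]}), then GOTO on every symbol after a dot until no new states appear). It has 12 states:
  I0: { [D → . /], [D → . a L T], [D' → . D] }  — shift
  I1: { [D → / .] }  — reduce
  I2: { [D' → D .] }  — accept
  I3: { [D → . /], [D → . a L T], [D → a . L T], [L → . D] }  — shift
  I4: { [L → D .] }  — reduce
  I5: { [D → a L . T], [T → . a L ;], [T → . e e] }  — shift
  I6: { [D → a L T .] }  — reduce
  I7: { [D → . /], [D → . a L T], [L → . D], [T → a . L ;] }  — shift
  I8: { [T → e . e] }  — shift
  I9: { [T → e e .] }  — reduce
  I10: { [T → a L . ;] }  — shift
  I11: { [T → a L ; .] }  — reduce

Every state is either a pure shift/goto state or contains exactly one complete item and nothing to shift — no conflicts. The grammar is LR(0).

Answer: Yes, the grammar is LR(0)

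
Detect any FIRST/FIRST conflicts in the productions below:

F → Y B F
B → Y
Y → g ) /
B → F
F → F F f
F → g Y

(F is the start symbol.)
FIRST sets of the non-terminals at (or reachable through a nullable prefix from) the front of some alternative:
  FIRST(Y) = { 'g' }
  FIRST(F) = { 'g' }

Productions for F:
  F → Y B F: FIRST = { 'g' }
  F → F F f: FIRST = { 'g' }
  F → g Y: FIRST = { 'g' }
Productions for B:
  B → Y: FIRST = { 'g' }
  B → F: FIRST = { 'g' }
Y has only one production, so no FIRST/FIRST conflict is possible there.

Conflict for F: F → Y B F and F → F F f
  Overlap: { 'g' }
Conflict for F: F → Y B F and F → g Y
  Overlap: { 'g' }
Conflict for F: F → F F f and F → g Y
  Overlap: { 'g' }
Conflict for B: B → Y and B → F
  Overlap: { 'g' }

Answer: Yes. F → Y B F / F → F F f on { 'g' }; F → Y B F / F → g Y on { 'g' }; F → F F f / F → g Y on { 'g' }; B → Y / B → F on { 'g' }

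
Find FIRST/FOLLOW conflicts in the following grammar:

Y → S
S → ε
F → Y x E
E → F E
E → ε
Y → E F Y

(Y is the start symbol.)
Yes. Y → E F Y with FOLLOW(Y) on { 'x' }; E → F E with FOLLOW(E) on { 'x' }

Nullable non-terminals: E, S, Y.
FIRST sets used below: FIRST(F) = { 'x' }, FIRST(S) = { ε }, FIRST(E) = { 'x', ε }

E: nullable alternative(s) E → ε; FOLLOW(E) = { $, 'x' }
  E → F E: FIRST \ {ε} = { 'x' } — overlaps FOLLOW(E) on { 'x' }: CONFLICT
  E → ε: FIRST \ {ε} = { } — this is the only nullable alternative, skip
S has a nullable alternative but only one production, so nothing to check.

Y: nullable alternative(s) Y → S; FOLLOW(Y) = { $, 'x' }
  Y → S: FIRST \ {ε} = { } — this is the only nullable alternative, skip
  Y → E F Y: FIRST \ {ε} = { 'x' } — overlaps FOLLOW(Y) on { 'x' }: CONFLICT

F has no nullable alternative, so no FIRST/FOLLOW check is needed there.

So the grammar has 2 FIRST/FOLLOW conflicts (marked CONFLICT above).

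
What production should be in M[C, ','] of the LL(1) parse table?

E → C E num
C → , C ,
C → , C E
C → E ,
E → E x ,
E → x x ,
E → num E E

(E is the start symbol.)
To find M[C, ','], we find productions for C where ',' is in the predict set (PREDICT(N → α) = (FIRST(α) \ {ε}) ∪ (FOLLOW(N) if α ⇒* ε)).

Relevant sets:
  FIRST(E) = { ',', 'num', 'x' }

C → , C ,: PREDICT = { ',' }
  ',' is in predict set, so this production goes in M[C, ',']
C → , C E: PREDICT = { ',' }
  ',' is in predict set, so this production goes in M[C, ',']
C → E ,: PREDICT = { ',', 'num', 'x' }
  ',' is in predict set, so this production goes in M[C, ',']

M[C, ','] = C → , C ,, C → , C E, C → E ,  (a multiply-defined cell — the grammar is not LL(1))

Answer: C → , C ,, C → , C E, C → E ,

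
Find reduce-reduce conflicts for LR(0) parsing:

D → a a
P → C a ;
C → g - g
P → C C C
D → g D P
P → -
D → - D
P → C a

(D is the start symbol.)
Augment with D' → D and build the canonical LR(0) collection (I0 = CLOSURE({[D' → . D]}), then GOTO on every symbol after a dot until no new states appear). It has 18 states:
  I0: { [D → . - D], [D → . a a], [D → . g D P], [D' → . D] }  — shift
  I1: { [D → - . D], [D → . - D], [D → . a a], [D → . g D P] }  — shift
  I2: { [D' → D .] }  — accept
  I3: { [D → a . a] }  — shift
  I4: { [D → . - D], [D → . a a], [D → . g D P], [D → g . D P] }  — shift
  I5: { [C → . g - g], [D → g D . P], [P → . -], [P → . C C C], [P → . C a ;], [P → . C a] }  — shift
  I6: { [P → - .] }  — reduce
  I7: { [C → . g - g], [P → C . C C], [P → C . a ;], [P → C . a] }  — shift
  I8: { [D → g D P .] }  — reduce
  I9: { [C → g . - g] }  — shift
  I10: { [C → g - . g] }  — shift
  I11: { [C → g - g .] }  — reduce
  I12: { [C → . g - g], [P → C C . C] }  — shift
  I13: { [P → C a . ;], [P → C a .] }  — shift, reduce
  I14: { [P → C a ; .] }  — reduce
  I15: { [P → C C C .] }  — reduce
  I16: { [D → a a .] }  — reduce
  I17: { [D → - D .] }  — reduce

No state contains more than one complete item.

Answer: No reduce-reduce conflicts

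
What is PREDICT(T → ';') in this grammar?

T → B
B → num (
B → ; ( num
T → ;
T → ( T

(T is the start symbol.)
PREDICT(T → ';') = (FIRST(RHS) \ {ε}) ∪ (FOLLOW(T) if ε ∈ FIRST(RHS), i.e. RHS ⇒* ε)
FIRST(';') = { ';' }
ε ∉ FIRST(';'), so FOLLOW(T) is not added.
PREDICT(T → ';') = { ';' }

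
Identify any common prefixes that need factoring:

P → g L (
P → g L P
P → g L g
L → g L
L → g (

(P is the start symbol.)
Yes, P has productions with common prefix 'g L'; L has productions with common prefix 'g'

Left-factoring is needed when two productions for the same non-terminal
share a common prefix on the right-hand side.

Productions for P:
  P → g L (
  P → g L P
  P → g L g
Productions for L:
  L → g L
  L → g (

Found common prefix 'g L' in productions for P
Found common prefix 'g' in productions for L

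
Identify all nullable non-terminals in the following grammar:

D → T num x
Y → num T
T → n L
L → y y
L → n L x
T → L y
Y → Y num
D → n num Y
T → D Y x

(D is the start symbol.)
There are no ε-productions, so no non-terminal can derive ε.
No non-terminals are nullable.

Answer: None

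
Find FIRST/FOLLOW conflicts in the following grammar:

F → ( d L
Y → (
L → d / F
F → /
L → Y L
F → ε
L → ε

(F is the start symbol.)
No FIRST/FOLLOW conflicts.

A FIRST/FOLLOW conflict occurs when a non-terminal N has a nullable alternative N → β (β ⇒* ε) and another alternative N → α with FIRST(α) ∩ FOLLOW(N) ≠ ∅: on such a lookahead the parser cannot decide between expanding α and letting N vanish via β.

Nullable non-terminals: F, L.
FIRST sets used below: FIRST(Y) = { '(' }

F: nullable alternative(s) F → ε; FOLLOW(F) = { $ }
  F → ( d L: FIRST \ {ε} = { '(' } — disjoint from FOLLOW(F)
  F → /: FIRST \ {ε} = { '/' } — disjoint from FOLLOW(F)
  F → ε: FIRST \ {ε} = { } — this is the only nullable alternative, skip

L: nullable alternative(s) L → ε; FOLLOW(L) = { $ }
  L → d / F: FIRST \ {ε} = { 'd' } — disjoint from FOLLOW(L)
  L → Y L: FIRST \ {ε} = { '(' } — disjoint from FOLLOW(L)
  L → ε: FIRST \ {ε} = { } — this is the only nullable alternative, skip

Y has no nullable alternative, so no FIRST/FOLLOW check is needed there.

No FIRST/FOLLOW conflicts found.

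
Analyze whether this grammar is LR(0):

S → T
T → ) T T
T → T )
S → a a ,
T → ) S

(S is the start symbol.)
A grammar is LR(0) if no state in the canonical LR(0) collection has:
  - both a shift item (dot before a terminal) and a complete item (shift-reduce conflict), or
  - two or more complete items (reduce-reduce conflict; the accept item [S' → S .] counts as a complete item here).

Augment with S' → S and build the canonical LR(0) collection (I0 = CLOSURE({[S' → . S]}), then GOTO on every symbol after a dot until no new states appear). It has 12 states:
  I0: { [S → . T], [S → . a a ,], [S' → . S], [T → . ) S], [T → . ) T T], [T → . T )] }  — shift
  I1: { [S → . T], [S → . a a ,], [T → ) . S], [T → ) . T T], [T → . ) S], [T → . ) T T], [T → . T )] }  — shift
  I2: { [S' → S .] }  — accept
  I3: { [S → T .], [T → T . )] }  — shift, reduce
  I4: { [S → a . a ,] }  — shift
  I5: { [S → a a . ,] }  — shift
  I6: { [S → a a , .] }  — reduce
  I7: { [T → T ) .] }  — reduce
  I8: { [T → ) S .] }  — reduce
  I9: { [S → T .], [T → ) T . T], [T → . ) S], [T → . ) T T], [T → . T )], [T → T . )] }  — shift, reduce
  I10: { [S → . T], [S → . a a ,], [T → ) . S], [T → ) . T T], [T → . ) S], [T → . ) T T], [T → . T )], [T → T ) .] }  — shift, reduce
  I11: { [T → ) T T .], [T → T . )] }  — shift, reduce

Conflict in state I3:
  Shift-reduce conflict between [S → T .] and [T → T . )]
So the grammar is NOT LR(0).

Answer: No. Shift-reduce conflict between [S → T .] and [T → T . )]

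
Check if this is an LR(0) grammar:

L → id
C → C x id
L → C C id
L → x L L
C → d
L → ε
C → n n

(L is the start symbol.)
A grammar is LR(0) if no state in the canonical LR(0) collection has:
  - both a shift item (dot before a terminal) and a complete item (shift-reduce conflict), or
  - two or more complete items (reduce-reduce conflict; the accept item [L' → L .] counts as a complete item here).

Augment with L' → L and build the canonical LR(0) collection (I0 = CLOSURE({[L' → . L]}), then GOTO on every symbol after a dot until no new states appear). It has 14 states:
  I0: { [C → . C x id], [C → . d], [C → . n n], [L → . C C id], [L → . id], [L → . x L L], [L → .], [L' → . L] }  — shift, reduce
  I1: { [C → . C x id], [C → . d], [C → . n n], [C → C . x id], [L → C . C id] }  — shift
  I2: { [L' → L .] }  — accept
  I3: { [C → d .] }  — reduce
  I4: { [L → id .] }  — reduce
  I5: { [C → n . n] }  — shift
  I6: { [C → . C x id], [C → . d], [C → . n n], [L → . C C id], [L → . id], [L → . x L L], [L → .], [L → x . L L] }  — shift, reduce
  I7: { [C → . C x id], [C → . d], [C → . n n], [L → . C C id], [L → . id], [L → . x L L], [L → .], [L → x L . L] }  — shift, reduce
  I8: { [L → x L L .] }  — reduce
  I9: { [C → n n .] }  — reduce
  I10: { [C → C . x id], [L → C C . id] }  — shift
  I11: { [C → C x . id] }  — shift
  I12: { [C → C x id .] }  — reduce
  I13: { [L → C C id .] }  — reduce

Conflict in state I0:
  Shift-reduce conflict between [L → .] and [C → . d]
So the grammar is NOT LR(0).

Answer: No. Shift-reduce conflict between [L → .] and [C → . d]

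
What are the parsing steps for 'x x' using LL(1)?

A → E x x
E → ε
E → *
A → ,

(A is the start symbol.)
LL(1) parsing maintains a stack (initially the start symbol over $) and the input. At each step: if the stack top is a terminal, match it against the current input token; if it is a non-terminal N, replace it with the RHS of M[N, lookahead] (the unique production whose predict set contains the lookahead).

Stack is shown with the top on the left.

Stack    Input  Action
----------------------
A $      x x $  output A → E x x
E x x $  x x $  output E → ε
x x $    x x $  match 'x'
x $      x $    match 'x'
$        $      accept

The string is accepted.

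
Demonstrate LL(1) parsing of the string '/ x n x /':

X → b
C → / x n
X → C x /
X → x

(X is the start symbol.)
LL(1) parsing maintains a stack (initially the start symbol over $) and the input. At each step: if the stack top is a terminal, match it against the current input token; if it is a non-terminal N, replace it with the RHS of M[N, lookahead] (the unique production whose predict set contains the lookahead).

Stack is shown with the top on the left.

Stack        Input        Action
--------------------------------
X $          / x n x / $  output X → C x /
C x / $      / x n x / $  output C → / x n
/ x n x / $  / x n x / $  match '/'
x n x / $    x n x / $    match 'x'
n x / $      n x / $      match 'n'
x / $        x / $        match 'x'
/ $          / $          match '/'
$            $            accept

The string is accepted.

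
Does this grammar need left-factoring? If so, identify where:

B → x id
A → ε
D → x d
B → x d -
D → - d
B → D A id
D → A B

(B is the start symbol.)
Yes, B has productions with common prefix 'x'

Left-factoring is needed when two productions for the same non-terminal
share a common prefix on the right-hand side.

Productions for B:
  B → x id
  B → x d -
  B → D A id
Productions for D:
  D → x d
  D → - d
  D → A B

Found common prefix 'x' in productions for B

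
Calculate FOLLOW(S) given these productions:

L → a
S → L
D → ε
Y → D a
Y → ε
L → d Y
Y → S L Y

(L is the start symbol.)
{ 'a', 'd' }

To compute FOLLOW(S), find every occurrence of S on a right-hand side N → α S β: add FIRST(β) \ {ε}, and if β is empty or nullable also add FOLLOW(N). Iterate to a fixed point.

In Y → S L Y: S is followed by L Y, add FIRST(L Y) \ {ε} = { 'a', 'd' }

Taking the union: FOLLOW(S) = { 'a', 'd' }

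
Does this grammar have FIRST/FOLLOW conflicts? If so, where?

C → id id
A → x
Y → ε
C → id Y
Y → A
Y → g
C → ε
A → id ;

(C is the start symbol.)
No FIRST/FOLLOW conflicts.

Nullable non-terminals: C, Y.
FIRST sets used below: FIRST(A) = { 'id', 'x' }

C: nullable alternative(s) C → ε; FOLLOW(C) = { $ }
  C → id id: FIRST \ {ε} = { 'id' } — disjoint from FOLLOW(C)
  C → id Y: FIRST \ {ε} = { 'id' } — disjoint from FOLLOW(C)
  C → ε: FIRST \ {ε} = { } — this is the only nullable alternative, skip

Y: nullable alternative(s) Y → ε; FOLLOW(Y) = { $ }
  Y → ε: FIRST \ {ε} = { } — this is the only nullable alternative, skip
  Y → A: FIRST \ {ε} = { 'id', 'x' } — disjoint from FOLLOW(Y)
  Y → g: FIRST \ {ε} = { 'g' } — disjoint from FOLLOW(Y)

A has no nullable alternative, so no FIRST/FOLLOW check is needed there.

No FIRST/FOLLOW conflicts found.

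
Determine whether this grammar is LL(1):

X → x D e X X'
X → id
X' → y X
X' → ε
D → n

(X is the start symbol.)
A grammar is LL(1) if for each non-terminal N with multiple productions, the predict sets of those productions are pairwise disjoint, where PREDICT(N → α) = (FIRST(α) \ {ε}) ∪ (FOLLOW(N) if α ⇒* ε).

Relevant sets:
  FOLLOW(X') = { $, 'y' }

For X:
  PREDICT(X → x D e X X') = { 'x' }
  PREDICT(X → id) = { 'id' }
For X':
  PREDICT(X' → y X) = { 'y' }
  PREDICT(X' → ε) = { $, 'y' }
D has a single production, so nothing to check there.

Conflict found: Predict set conflict for X': { 'y' }
The grammar is NOT LL(1).

Answer: No. Predict set conflict for X': { 'y' }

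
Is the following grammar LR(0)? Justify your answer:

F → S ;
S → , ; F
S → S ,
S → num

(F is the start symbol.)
A grammar is LR(0) if no state in the canonical LR(0) collection has:
  - both a shift item (dot before a terminal) and a complete item (shift-reduce conflict), or
  - two or more complete items (reduce-reduce conflict; the accept item [F' → F .] counts as a complete item here).

Augment with F' → F and build the canonical LR(0) collection (I0 = CLOSURE({[F' → . F]}), then GOTO on every symbol after a dot until no new states appear). It has 9 states:
  I0: { [F → . S ;], [F' → . F], [S → . , ; F], [S → . S ,], [S → . num] }  — shift
  I1: { [S → , . ; F] }  — shift
  I2: { [F' → F .] }  — accept
  I3: { [F → S . ;], [S → S . ,] }  — shift
  I4: { [S → num .] }  — reduce
  I5: { [S → S , .] }  — reduce
  I6: { [F → S ; .] }  — reduce
  I7: { [F → . S ;], [S → , ; . F], [S → . , ; F], [S → . S ,], [S → . num] }  — shift
  I8: { [S → , ; F .] }  — reduce

Every state is either a pure shift/goto state or contains exactly one complete item and nothing to shift — no conflicts. The grammar is LR(0).

Answer: Yes, the grammar is LR(0)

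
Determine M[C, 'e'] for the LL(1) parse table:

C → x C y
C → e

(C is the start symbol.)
C → e

To find M[C, 'e'], we find productions for C where 'e' is in the predict set (PREDICT(N → α) = (FIRST(α) \ {ε}) ∪ (FOLLOW(N) if α ⇒* ε)).

C → x C y: PREDICT = { 'x' }
C → e: PREDICT = { 'e' }
  'e' is in predict set, so this production goes in M[C, 'e']

M[C, 'e'] = C → e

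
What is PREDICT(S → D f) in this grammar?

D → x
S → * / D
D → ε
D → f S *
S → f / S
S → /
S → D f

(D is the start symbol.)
{ 'f', 'x' }

PREDICT(S → D f) = (FIRST(RHS) \ {ε}) ∪ (FOLLOW(S) if ε ∈ FIRST(RHS), i.e. RHS ⇒* ε)
FIRST(D) = { 'f', 'x', ε }
FIRST(D f) = { 'f', 'x' }
ε ∉ FIRST(D f), so FOLLOW(S) is not added.
PREDICT(S → D f) = { 'f', 'x' }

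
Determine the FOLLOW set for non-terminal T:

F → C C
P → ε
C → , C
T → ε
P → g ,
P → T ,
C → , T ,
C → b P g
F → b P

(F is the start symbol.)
{ ',' }

To compute FOLLOW(T), find every occurrence of T on a right-hand side N → α T β: add FIRST(β) \ {ε}, and if β is empty or nullable also add FOLLOW(N). Iterate to a fixed point.

In P → T ,: T is followed by ',', add FIRST(',') \ {ε} = { ',' }
In C → , T ,: T is followed by ',', add FIRST(',') \ {ε} = { ',' }

Taking the union: FOLLOW(T) = { ',' }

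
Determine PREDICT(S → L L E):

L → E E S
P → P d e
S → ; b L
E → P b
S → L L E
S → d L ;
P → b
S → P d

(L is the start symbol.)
PREDICT(S → L L E) = (FIRST(RHS) \ {ε}) ∪ (FOLLOW(S) if ε ∈ FIRST(RHS), i.e. RHS ⇒* ε)
FIRST(L) = { 'b' }
FIRST(L L E) = { 'b' }
ε ∉ FIRST(L L E), so FOLLOW(S) is not added.
PREDICT(S → L L E) = { 'b' }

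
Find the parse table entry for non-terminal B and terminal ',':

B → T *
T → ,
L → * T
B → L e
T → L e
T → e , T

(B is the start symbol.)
B → T *

To find M[B, ','], we find productions for B where ',' is in the predict set (PREDICT(N → α) = (FIRST(α) \ {ε}) ∪ (FOLLOW(N) if α ⇒* ε)).

Relevant sets:
  FIRST(T) = { '*', ',', 'e' }
  FIRST(L) = { '*' }

B → T *: PREDICT = { '*', ',', 'e' }
  ',' is in predict set, so this production goes in M[B, ',']
B → L e: PREDICT = { '*' }

M[B, ','] = B → T *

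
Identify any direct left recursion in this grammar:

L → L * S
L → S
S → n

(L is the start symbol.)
Direct left recursion occurs when N → N α for some non-terminal N (the right-hand side begins with the left-hand side itself).

L → L * S: LEFT RECURSIVE (starts with L)
L → S: starts with S
S → n: starts with n

The grammar has direct left recursion on: L.

Answer: Yes, L is left-recursive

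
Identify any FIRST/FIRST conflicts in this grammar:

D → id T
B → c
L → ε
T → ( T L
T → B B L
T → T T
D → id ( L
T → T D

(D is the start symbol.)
FIRST sets of the non-terminals at (or reachable through a nullable prefix from) the front of some alternative:
  FIRST(B) = { 'c' }
  FIRST(T) = { '(', 'c' }

Productions for D:
  D → id T: FIRST = { 'id' }
  D → id ( L: FIRST = { 'id' }
Productions for T:
  T → ( T L: FIRST = { '(' }
  T → B B L: FIRST = { 'c' }
  T → T T: FIRST = { '(', 'c' }
  T → T D: FIRST = { '(', 'c' }
B, L have only one production, so no FIRST/FIRST conflict is possible there.

Conflict for D: D → id T and D → id ( L
  Overlap: { 'id' }
Conflict for T: T → ( T L and T → T T
  Overlap: { '(' }
Conflict for T: T → ( T L and T → T D
  Overlap: { '(' }
Conflict for T: T → B B L and T → T T
  Overlap: { 'c' }
Conflict for T: T → B B L and T → T D
  Overlap: { 'c' }
Conflict for T: T → T T and T → T D
  Overlap: { '(', 'c' }

Answer: Yes. D → id T / D → id '(' L on { 'id' }; T → '(' T L / T → T T on { '(' }; T → '(' T L / T → T D on { '(' }; T → B B L / T → T T on { 'c' }; T → B B L / T → T D on { 'c' }; T → T T / T → T D on { '(', 'c' }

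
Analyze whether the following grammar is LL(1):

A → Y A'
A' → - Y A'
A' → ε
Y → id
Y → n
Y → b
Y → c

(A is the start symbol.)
Yes, the grammar is LL(1).

Relevant sets:
  FOLLOW(A') = { $ }

For A':
  PREDICT(A' → '-' Y A') = { '-' }
  PREDICT(A' → ε) = { $ }
For Y:
  PREDICT(Y → id) = { 'id' }
  PREDICT(Y → n) = { 'n' }
  PREDICT(Y → b) = { 'b' }
  PREDICT(Y → c) = { 'c' }
A has a single production, so nothing to check there.

All predict sets are disjoint. The grammar IS LL(1).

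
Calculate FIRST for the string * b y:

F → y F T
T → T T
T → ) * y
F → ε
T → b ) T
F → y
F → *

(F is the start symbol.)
To compute FIRST(* b y), process the symbols left to right:
Symbol * is a terminal. Add '*' and stop.
FIRST(* b y) = { '*' }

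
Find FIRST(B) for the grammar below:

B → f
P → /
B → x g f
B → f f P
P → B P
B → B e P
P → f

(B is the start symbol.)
{ 'f', 'x' }

From B → f:
  - f is a terminal: add 'f' and stop
From B → x g f:
  - x is a terminal: add 'x' and stop
From B → f f P:
  - f is a terminal: add 'f' and stop
From B → B e P:
  - B is the symbol being defined: contributes nothing new
    B is not nullable, so stop

Collecting: FIRST(B) = { 'f', 'x' }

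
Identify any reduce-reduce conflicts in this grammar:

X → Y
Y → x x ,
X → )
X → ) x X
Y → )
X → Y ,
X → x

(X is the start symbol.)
Yes — I1: [X → ) .] vs [Y → ) .]

A reduce-reduce conflict occurs when an LR(0) state has two complete items [A → α .] and [B → β .] — both call for a reduction, and with no lookahead the parser cannot choose between them.

Augment with X' → X and build the canonical LR(0) collection (I0 = CLOSURE({[X' → . X]}), then GOTO on every symbol after a dot until no new states appear). It has 10 states:
  I0: { [X → . ) x X], [X → . )], [X → . Y ,], [X → . Y], [X → . x], [X' → . X], [Y → . )], [Y → . x x ,] }  — shift
  I1: { [X → ) . x X], [X → ) .], [Y → ) .] }  — shift, 2 reduces
  I2: { [X' → X .] }  — accept
  I3: { [X → Y . ,], [X → Y .] }  — shift, reduce
  I4: { [X → x .], [Y → x . x ,] }  — shift, reduce
  I5: { [Y → x x . ,] }  — shift
  I6: { [Y → x x , .] }  — reduce
  I7: { [X → Y , .] }  — reduce
  I8: { [X → ) x . X], [X → . ) x X], [X → . )], [X → . Y ,], [X → . Y], [X → . x], [Y → . )], [Y → . x x ,] }  — shift
  I9: { [X → ) x X .] }  — reduce

I1 contains complete items [X → ) .], [Y → ) .] — reduce-reduce conflict.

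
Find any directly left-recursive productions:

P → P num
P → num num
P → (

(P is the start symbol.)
Direct left recursion occurs when N → N α for some non-terminal N (the right-hand side begins with the left-hand side itself).

P → P num: LEFT RECURSIVE (starts with P)
P → num num: starts with num
P → (: starts with '('

The grammar has direct left recursion on: P.

Answer: Yes, P is left-recursive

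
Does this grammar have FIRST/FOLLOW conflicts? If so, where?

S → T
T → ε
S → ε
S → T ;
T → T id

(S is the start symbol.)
A FIRST/FOLLOW conflict occurs when a non-terminal N has a nullable alternative N → β (β ⇒* ε) and another alternative N → α with FIRST(α) ∩ FOLLOW(N) ≠ ∅: on such a lookahead the parser cannot decide between expanding α and letting N vanish via β.

Nullable non-terminals: S, T.
FIRST sets used below: FIRST(T) = { 'id', ε }

S: nullable alternative(s) S → T, S → ε; FOLLOW(S) = { $ }
  S → T: FIRST \ {ε} = { 'id' } — disjoint from FOLLOW(S)
  S → ε: FIRST \ {ε} = { } — disjoint from FOLLOW(S)
  S → T ;: FIRST \ {ε} = { ';', 'id' } — disjoint from FOLLOW(S)

T: nullable alternative(s) T → ε; FOLLOW(T) = { $, ';', 'id' }
  T → ε: FIRST \ {ε} = { } — this is the only nullable alternative, skip
  T → T id: FIRST \ {ε} = { 'id' } — overlaps FOLLOW(T) on { 'id' }: CONFLICT

So the grammar has 1 FIRST/FOLLOW conflict (marked CONFLICT above).

Answer: Yes. T → T id with FOLLOW(T) on { 'id' }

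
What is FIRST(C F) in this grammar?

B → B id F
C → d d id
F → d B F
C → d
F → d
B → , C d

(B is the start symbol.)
FIRST sets of the non-terminals involved (from the grammar, by fixed-point iteration):
  FIRST(C) = { 'd' }

To compute FIRST(C F), process the symbols left to right:
Symbol C is a non-terminal. Add FIRST(C) \ {ε} = { 'd' }
C is not nullable (ε ∉ FIRST(C)), so stop here.
FIRST(C F) = { 'd' }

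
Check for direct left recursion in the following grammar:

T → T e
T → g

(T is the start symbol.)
Direct left recursion occurs when N → N α for some non-terminal N (the right-hand side begins with the left-hand side itself).

T → T e: LEFT RECURSIVE (starts with T)
T → g: starts with g

The grammar has direct left recursion on: T.

Answer: Yes, T is left-recursive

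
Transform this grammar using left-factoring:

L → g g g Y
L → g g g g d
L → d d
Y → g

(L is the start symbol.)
Left-factoring transforms A → αβ₁ | αβ₂ into A → αA' and A' → β₁ | β₂
(α is the longest common prefix among the alternatives). Repeat until
no nonterminal has two alternatives with a common prefix.

Round 1: L has alternatives sharing prefix 'g g g'. Introduce L': L → g g g L'
  Add: L' → Y
  Add: L' → g d

No remaining common prefixes — done.

Resulting grammar:
L → g g g L'
L' → Y
L' → g d
L → d d
Y → g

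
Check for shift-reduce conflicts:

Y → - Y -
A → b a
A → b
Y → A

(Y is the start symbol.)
Yes — I4: [A → b .] vs [A → b . a]

Augment with Y' → Y and build the canonical LR(0) collection (I0 = CLOSURE({[Y' → . Y]}), then GOTO on every symbol after a dot until no new states appear). It has 8 states:
  I0: { [A → . b a], [A → . b], [Y → . - Y -], [Y → . A], [Y' → . Y] }  — shift
  I1: { [A → . b a], [A → . b], [Y → - . Y -], [Y → . - Y -], [Y → . A] }  — shift
  I2: { [Y → A .] }  — reduce
  I3: { [Y' → Y .] }  — accept
  I4: { [A → b . a], [A → b .] }  — shift, reduce
  I5: { [A → b a .] }  — reduce
  I6: { [Y → - Y . -] }  — shift
  I7: { [Y → - Y - .] }  — reduce

I4 contains reduce item [A → b .] and shift item [A → b . a] — shift-reduce conflict.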